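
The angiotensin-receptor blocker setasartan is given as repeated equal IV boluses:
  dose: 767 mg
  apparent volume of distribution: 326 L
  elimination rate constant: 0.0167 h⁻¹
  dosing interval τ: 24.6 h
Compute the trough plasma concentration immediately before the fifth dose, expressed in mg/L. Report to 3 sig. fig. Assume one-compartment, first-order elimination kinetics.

C₀ per dose = Dose / Vd = 767 / 326 = 2.353 mg/L
Fraction remaining after one interval: r = e^(−kτ) = e^(−0.01670 × 24.6) = 0.6631
Before dose 5, 4 doses have been given (aged 1τ, 2τ, 3τ, 4τ).
C_trough = C₀ × (r + r² + … + r^4) = C₀ × r(1−r^4)/(1−r)
        = 2.353 × 0.6631 × (1 − 0.1933) / (1 − 0.6631) = 3.736 mg/L

3.74 mg/L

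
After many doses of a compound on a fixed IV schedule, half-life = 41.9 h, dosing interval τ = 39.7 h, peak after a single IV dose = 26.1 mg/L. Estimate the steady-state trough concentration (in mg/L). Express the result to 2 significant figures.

28 mg/L

k = ln2 / t½ = 0.693147 / 41.9 = 0.01654 h⁻¹
e^(−kτ) = e^(−0.01654 × 39.7) = 0.5186
Accumulation ratio R = 1 / (1 − e^(−kτ)) = 1 / (1 − 0.5186) = 2.077
Steady-state trough = C₀ × R × e^(−kτ) = 26.1 × 2.077 × 0.5186 = 28.11 mg/L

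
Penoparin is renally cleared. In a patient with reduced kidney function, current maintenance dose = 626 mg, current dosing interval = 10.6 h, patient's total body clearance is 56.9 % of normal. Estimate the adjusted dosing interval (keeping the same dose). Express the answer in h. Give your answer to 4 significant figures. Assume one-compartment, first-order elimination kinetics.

18.63 h

To keep the same average steady-state level, dosing rate must scale with clearance.
CL ratio = 56.9 / 100 = 0.5690
New interval (same dose) = 10.6 / 0.5690 = 18.63 h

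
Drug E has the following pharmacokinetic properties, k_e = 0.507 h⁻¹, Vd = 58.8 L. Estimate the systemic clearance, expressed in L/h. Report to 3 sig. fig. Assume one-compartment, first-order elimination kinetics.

29.8 L/h

CL = k × Vd = 0.507 × 58.8 = 29.81 L/h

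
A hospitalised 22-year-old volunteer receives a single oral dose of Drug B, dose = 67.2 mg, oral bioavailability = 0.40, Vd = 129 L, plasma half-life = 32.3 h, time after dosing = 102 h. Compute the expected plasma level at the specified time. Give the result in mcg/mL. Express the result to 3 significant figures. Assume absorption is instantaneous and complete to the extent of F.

0.0233 mcg/mL

Amount reaching circulation = F × Dose = 0.40 × 67.20 = 26.88 mg
C₀ = F·Dose / Vd = 26.88 / 129 = 0.2084 mg/L
k = ln2 / t½ = 0.693147 / 32.3 = 0.02146 h⁻¹
C = C₀ · e^(−k·t) = 0.2084 × e^(−0.02146 × 102)
  = 0.2084 × 0.1120 = 0.02334 mg/L
(0.02334 mg/L = 0.02334 mcg/mL)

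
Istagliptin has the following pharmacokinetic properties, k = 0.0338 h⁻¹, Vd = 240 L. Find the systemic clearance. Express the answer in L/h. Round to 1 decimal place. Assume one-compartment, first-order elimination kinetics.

CL = k × Vd = 0.0338 × 240 = 8.112 L/h

8.1 L/h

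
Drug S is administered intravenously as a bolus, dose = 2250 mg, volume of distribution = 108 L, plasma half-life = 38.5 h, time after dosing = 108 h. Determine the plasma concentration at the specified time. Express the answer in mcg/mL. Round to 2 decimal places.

2.98 mcg/mL

C₀ = Dose / Vd = 2250 / 108 = 20.83 mg/L
k = ln2 / t½ = 0.693147 / 38.5 = 0.01800 h⁻¹
C = C₀ · e^(−k·t) = 20.83 × e^(−0.01800 × 108)
  = 20.83 × 0.1431 = 2.981 mg/L
(2.981 mg/L = 2.981 mcg/mL)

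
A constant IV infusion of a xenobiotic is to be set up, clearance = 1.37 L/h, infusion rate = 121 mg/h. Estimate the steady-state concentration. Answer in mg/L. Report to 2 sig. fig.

At steady state Css = R₀ / CL = 121 / 1.370 = 88.32 mg/L

88 mg/L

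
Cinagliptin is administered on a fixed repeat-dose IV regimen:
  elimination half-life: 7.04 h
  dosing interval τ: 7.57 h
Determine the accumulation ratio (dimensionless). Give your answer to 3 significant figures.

k = ln2 / t½ = 0.693147 / 7.04 = 0.09846 h⁻¹
e^(−kτ) = e^(−0.09846 × 7.57) = 0.4746
Accumulation ratio R = 1 / (1 − e^(−kτ)) = 1 / (1 − 0.4746) = 1.903

1.90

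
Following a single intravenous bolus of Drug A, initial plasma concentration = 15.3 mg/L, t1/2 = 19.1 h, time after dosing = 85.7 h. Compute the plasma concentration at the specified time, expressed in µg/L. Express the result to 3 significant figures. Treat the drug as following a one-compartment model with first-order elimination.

k = ln2 / t½ = 0.693147 / 19.1 = 0.03629 h⁻¹
C = C₀ · e^(−k·t) = 15.30 × e^(−0.03629 × 85.7)
  = 15.30 × 0.04460 = 0.6824 mg/L
Convert: 0.6824 mg/L × 1000 = 682.4 µg/L

682 µg/L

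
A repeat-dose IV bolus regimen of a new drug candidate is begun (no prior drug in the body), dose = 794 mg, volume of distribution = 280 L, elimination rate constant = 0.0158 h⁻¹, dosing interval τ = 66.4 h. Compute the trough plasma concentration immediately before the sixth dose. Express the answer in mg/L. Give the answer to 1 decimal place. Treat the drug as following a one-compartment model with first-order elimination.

C₀ per dose = Dose / Vd = 794 / 280 = 2.836 mg/L
Fraction remaining after one interval: r = e^(−kτ) = e^(−0.01580 × 66.4) = 0.3502
Before dose 6, 5 doses have been given (aged 1τ, 2τ, 3τ, 4τ, 5τ).
C_trough = C₀ × (r + r² + … + r^5) = C₀ × r(1−r^5)/(1−r)
        = 2.836 × 0.3502 × (1 − 0.005267) / (1 − 0.3502) = 1.520 mg/L

1.5 mg/L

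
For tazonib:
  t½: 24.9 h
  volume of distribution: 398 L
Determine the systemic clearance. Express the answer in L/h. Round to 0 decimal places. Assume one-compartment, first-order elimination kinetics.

11 L/h

k = ln2 / t½ = 0.693147 / 24.9 = 0.02784 h⁻¹
CL = k × Vd = 0.02784 × 398 = 11.08 L/h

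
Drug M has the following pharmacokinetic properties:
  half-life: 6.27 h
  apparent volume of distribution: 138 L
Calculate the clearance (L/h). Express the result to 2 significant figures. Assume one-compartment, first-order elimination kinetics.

15 L/h

k = ln2 / t½ = 0.693147 / 6.27 = 0.1105 h⁻¹
CL = k × Vd = 0.1105 × 138 = 15.25 L/h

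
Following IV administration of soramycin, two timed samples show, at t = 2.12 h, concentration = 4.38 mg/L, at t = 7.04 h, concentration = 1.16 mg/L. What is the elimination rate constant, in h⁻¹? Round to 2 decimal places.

0.27 h⁻¹

k = ln(C₁/C₂) / (t₂ − t₁) = ln(4.38/1.16) / (7.04 − 2.12)
  = 1.329 / 4.920 = 0.2701 h⁻¹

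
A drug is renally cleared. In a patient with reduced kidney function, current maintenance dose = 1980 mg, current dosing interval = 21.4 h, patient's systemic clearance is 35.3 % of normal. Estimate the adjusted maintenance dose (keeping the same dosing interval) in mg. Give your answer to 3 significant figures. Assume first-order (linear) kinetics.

699 mg

To keep the same average steady-state level, dosing rate must scale with clearance.
CL ratio = 35.3 / 100 = 0.3530
New dose (same interval) = 1980 × 0.3530 = 698.9 mg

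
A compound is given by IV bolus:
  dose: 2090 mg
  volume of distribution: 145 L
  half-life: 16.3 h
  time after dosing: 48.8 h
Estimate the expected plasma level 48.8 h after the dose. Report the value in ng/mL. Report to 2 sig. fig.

C₀ = Dose / Vd = 2090 / 145 = 14.41 mg/L
k = ln2 / t½ = 0.693147 / 16.3 = 0.04252 h⁻¹
C = C₀ · e^(−k·t) = 14.41 × e^(−0.04252 × 48.8)
  = 14.41 × 0.1256 = 1.810 mg/L
Convert: 1.810 mg/L × 1000 = 1810 ng/mL

1800 ng/mL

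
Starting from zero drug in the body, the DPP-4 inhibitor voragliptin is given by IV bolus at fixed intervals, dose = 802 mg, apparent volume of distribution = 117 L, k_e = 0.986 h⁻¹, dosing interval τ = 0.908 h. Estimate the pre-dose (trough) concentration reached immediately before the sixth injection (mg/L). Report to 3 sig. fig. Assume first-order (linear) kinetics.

4.68 mg/L

C₀ per dose = Dose / Vd = 802 / 117 = 6.855 mg/L
Fraction remaining after one interval: r = e^(−kτ) = e^(−0.9860 × 0.908) = 0.4085
Before dose 6, 5 doses have been given (aged 1τ, 2τ, 3τ, 4τ, 5τ).
C_trough = C₀ × (r + r² + … + r^5) = C₀ × r(1−r^5)/(1−r)
        = 6.855 × 0.4085 × (1 − 0.01138) / (1 − 0.4085) = 4.680 mg/L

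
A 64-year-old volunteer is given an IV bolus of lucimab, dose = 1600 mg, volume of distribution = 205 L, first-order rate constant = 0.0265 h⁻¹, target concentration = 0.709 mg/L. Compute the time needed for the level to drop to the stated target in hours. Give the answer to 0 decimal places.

C₀ = Dose / Vd = 1600 / 205 = 7.805 mg/L
t = ln(C₀ / C) / k = ln(7.805 / 0.709) / 0.02650
  = ln(11.01) / 0.02650 = 2.399 / 0.02650 = 90.53 h

91 h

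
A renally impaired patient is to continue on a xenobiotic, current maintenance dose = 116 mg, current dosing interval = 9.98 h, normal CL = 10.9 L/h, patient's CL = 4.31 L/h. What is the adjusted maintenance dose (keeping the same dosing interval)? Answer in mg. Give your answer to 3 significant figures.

To keep the same average steady-state level, dosing rate must scale with clearance.
CL ratio = 4.31 / 10.9 = 0.3954
New dose (same interval) = 116 × 0.3954 = 45.87 mg

45.9 mg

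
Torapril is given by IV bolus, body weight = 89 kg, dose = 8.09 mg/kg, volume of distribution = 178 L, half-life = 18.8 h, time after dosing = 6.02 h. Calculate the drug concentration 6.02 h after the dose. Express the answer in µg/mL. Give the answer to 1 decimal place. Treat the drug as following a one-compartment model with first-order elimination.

3.2 µg/mL

Total dose = 8.09 × 89 = 720.0 mg
C₀ = Dose / Vd = 720.0 / 178 = 4.045 mg/L
k = ln2 / t½ = 0.693147 / 18.8 = 0.03687 h⁻¹
C = C₀ · e^(−k·t) = 4.045 × e^(−0.03687 × 6.02)
  = 4.045 × 0.8009 = 3.240 mg/L
(3.240 mg/L = 3.240 µg/mL)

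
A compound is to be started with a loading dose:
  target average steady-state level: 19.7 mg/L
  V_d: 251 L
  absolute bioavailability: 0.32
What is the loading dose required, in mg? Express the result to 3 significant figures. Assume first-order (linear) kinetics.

15500 mg

LD = Css × Vd / F = 19.7 × 251 / 0.32 = 15450 mg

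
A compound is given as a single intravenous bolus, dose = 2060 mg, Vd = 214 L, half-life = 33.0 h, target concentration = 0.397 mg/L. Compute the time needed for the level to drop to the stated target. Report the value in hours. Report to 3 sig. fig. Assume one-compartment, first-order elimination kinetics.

C₀ = Dose / Vd = 2060 / 214 = 9.626 mg/L
k = ln2 / t½ = 0.693147 / 33.0 = 0.02100 h⁻¹
t = ln(C₀ / C) / k = ln(9.626 / 0.397) / 0.02100
  = ln(24.25) / 0.02100 = 3.188 / 0.02100 = 151.8 h

152 h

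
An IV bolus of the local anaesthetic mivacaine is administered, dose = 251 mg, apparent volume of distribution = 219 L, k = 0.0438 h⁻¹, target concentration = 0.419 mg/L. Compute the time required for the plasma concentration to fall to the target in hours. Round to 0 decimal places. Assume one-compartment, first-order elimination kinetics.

23 h

C₀ = Dose / Vd = 251.0 / 219 = 1.146 mg/L
t = ln(C₀ / C) / k = ln(1.146 / 0.419) / 0.04380
  = ln(2.735) / 0.04380 = 1.006 / 0.04380 = 22.97 h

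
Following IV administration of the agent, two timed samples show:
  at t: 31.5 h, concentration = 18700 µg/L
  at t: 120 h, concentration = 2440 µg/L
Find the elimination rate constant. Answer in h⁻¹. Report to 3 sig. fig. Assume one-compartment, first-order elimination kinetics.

k = ln(C₁/C₂) / (t₂ − t₁) = ln(18700/2440) / (120 − 31.5)
  = 2.037 / 88.50 = 0.02302 h⁻¹

0.0230 h⁻¹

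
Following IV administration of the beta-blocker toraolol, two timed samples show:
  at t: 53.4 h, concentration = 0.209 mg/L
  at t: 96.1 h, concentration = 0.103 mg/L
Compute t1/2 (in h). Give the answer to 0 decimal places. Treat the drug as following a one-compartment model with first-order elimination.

k = ln(C₁/C₂) / (t₂ − t₁) = ln(0.209/0.103) / (96.1 − 53.4)
  = 0.7076 / 42.70 = 0.01657 h⁻¹
t½ = ln2 / k = 0.693147 / 0.01657 = 41.83 h

42 h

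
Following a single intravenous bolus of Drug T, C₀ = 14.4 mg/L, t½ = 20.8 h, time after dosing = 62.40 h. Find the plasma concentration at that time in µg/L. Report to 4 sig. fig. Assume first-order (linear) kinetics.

1800 µg/L

k = ln2 / t½ = 0.693147 / 20.8 = 0.03332 h⁻¹
t / t½ = 62.40 / 20.8 = 3 half-lives
C = C₀ × (1/2)^3 = 14.40 × 0.1250 = 1.800 mg/L
Convert: 1.800 mg/L × 1000 = 1800 µg/L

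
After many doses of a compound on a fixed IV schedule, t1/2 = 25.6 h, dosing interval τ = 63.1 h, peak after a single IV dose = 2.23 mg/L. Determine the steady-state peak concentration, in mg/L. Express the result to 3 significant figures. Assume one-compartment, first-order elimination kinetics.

k = ln2 / t½ = 0.693147 / 25.6 = 0.02708 h⁻¹
e^(−kτ) = e^(−0.02708 × 63.1) = 0.1811
Accumulation ratio R = 1 / (1 − e^(−kτ)) = 1 / (1 − 0.1811) = 1.221
Steady-state peak = C₀ × R = 2.23 × 1.221 = 2.723 mg/L

2.72 mg/L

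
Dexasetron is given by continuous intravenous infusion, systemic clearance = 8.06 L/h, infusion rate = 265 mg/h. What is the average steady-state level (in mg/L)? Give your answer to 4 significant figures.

32.88 mg/L

At steady state Css = R₀ / CL = 265 / 8.060 = 32.88 mg/L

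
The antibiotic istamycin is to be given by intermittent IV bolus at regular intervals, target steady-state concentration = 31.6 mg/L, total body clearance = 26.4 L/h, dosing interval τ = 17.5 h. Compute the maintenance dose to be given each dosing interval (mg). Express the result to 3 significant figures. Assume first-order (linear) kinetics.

At steady state, Dose/τ = Css × CL.
Dose = Css × CL × τ = 31.6 × 26.40 × 17.5 = 14600 mg

14600 mg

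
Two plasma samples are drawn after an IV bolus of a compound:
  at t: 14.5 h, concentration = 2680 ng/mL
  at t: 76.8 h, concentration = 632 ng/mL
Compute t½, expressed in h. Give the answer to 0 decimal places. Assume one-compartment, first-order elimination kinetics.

30 h

k = ln(C₁/C₂) / (t₂ − t₁) = ln(2680/632) / (76.8 − 14.5)
  = 1.445 / 62.30 = 0.02319 h⁻¹
t½ = ln2 / k = 0.693147 / 0.02319 = 29.89 h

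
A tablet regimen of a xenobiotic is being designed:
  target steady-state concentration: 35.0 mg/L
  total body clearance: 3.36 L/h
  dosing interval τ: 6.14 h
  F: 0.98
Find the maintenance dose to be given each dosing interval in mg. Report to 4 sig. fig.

736.8 mg

At steady state, F × (Dose/τ) = Css × CL.
Dose = Css × CL × τ / F = 35.0 × 3.360 × 6.14 / 0.98 = 736.8 mg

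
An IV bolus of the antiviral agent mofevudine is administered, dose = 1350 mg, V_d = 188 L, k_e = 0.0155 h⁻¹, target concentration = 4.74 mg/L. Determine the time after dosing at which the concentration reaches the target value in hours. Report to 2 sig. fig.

C₀ = Dose / Vd = 1350 / 188 = 7.181 mg/L
t = ln(C₀ / C) / k = ln(7.181 / 4.74) / 0.01550
  = ln(1.515) / 0.01550 = 0.4154 / 0.01550 = 26.80 h

27 h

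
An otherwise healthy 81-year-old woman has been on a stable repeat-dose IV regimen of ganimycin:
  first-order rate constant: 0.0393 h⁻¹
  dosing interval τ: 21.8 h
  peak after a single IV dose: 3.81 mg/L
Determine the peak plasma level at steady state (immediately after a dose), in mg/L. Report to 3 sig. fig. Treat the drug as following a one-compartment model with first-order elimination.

6.62 mg/L

e^(−kτ) = e^(−0.03930 × 21.8) = 0.4245
Accumulation ratio R = 1 / (1 − e^(−kτ)) = 1 / (1 − 0.4245) = 1.738
Steady-state peak = C₀ × R = 3.81 × 1.738 = 6.622 mg/L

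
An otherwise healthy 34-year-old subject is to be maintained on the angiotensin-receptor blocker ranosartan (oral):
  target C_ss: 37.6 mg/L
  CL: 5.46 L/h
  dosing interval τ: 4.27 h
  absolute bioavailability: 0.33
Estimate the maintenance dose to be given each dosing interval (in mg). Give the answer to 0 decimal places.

2656 mg

At steady state, F × (Dose/τ) = Css × CL.
Dose = Css × CL × τ / F = 37.6 × 5.460 × 4.27 / 0.33 = 2656 mg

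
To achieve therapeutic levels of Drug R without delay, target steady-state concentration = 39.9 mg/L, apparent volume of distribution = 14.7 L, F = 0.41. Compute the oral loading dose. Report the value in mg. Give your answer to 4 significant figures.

1431 mg

LD = Css × Vd / F = 39.9 × 14.7 / 0.41 = 1431 mg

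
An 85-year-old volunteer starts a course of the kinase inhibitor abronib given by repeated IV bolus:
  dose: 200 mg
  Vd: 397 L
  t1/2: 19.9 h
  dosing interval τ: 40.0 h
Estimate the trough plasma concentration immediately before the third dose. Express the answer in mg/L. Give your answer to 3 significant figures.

C₀ per dose = Dose / Vd = 200 / 397 = 0.5038 mg/L
k = ln2 / t½ = 0.693147 / 19.9 = 0.03483 h⁻¹
Fraction remaining after one interval: r = e^(−kτ) = e^(−0.03483 × 40.0) = 0.2483
Before dose 3, 2 doses have been given (aged 1τ, 2τ).
C_trough = C₀ × (r + r²) = 0.5038 × (0.2483 + 0.06165) = 0.1562 mg/L

0.156 mg/L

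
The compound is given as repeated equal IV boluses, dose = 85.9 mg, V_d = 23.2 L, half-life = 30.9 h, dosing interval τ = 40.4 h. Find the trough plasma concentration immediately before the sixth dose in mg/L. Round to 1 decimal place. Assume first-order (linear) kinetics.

C₀ per dose = Dose / Vd = 85.9 / 23.2 = 3.703 mg/L
k = ln2 / t½ = 0.693147 / 30.9 = 0.02243 h⁻¹
Fraction remaining after one interval: r = e^(−kτ) = e^(−0.02243 × 40.4) = 0.4041
Before dose 6, 5 doses have been given (aged 1τ, 2τ, 3τ, 4τ, 5τ).
C_trough = C₀ × (r + r² + … + r^5) = C₀ × r(1−r^5)/(1−r)
        = 3.703 × 0.4041 × (1 − 0.01078) / (1 − 0.4041) = 2.484 mg/L

2.5 mg/L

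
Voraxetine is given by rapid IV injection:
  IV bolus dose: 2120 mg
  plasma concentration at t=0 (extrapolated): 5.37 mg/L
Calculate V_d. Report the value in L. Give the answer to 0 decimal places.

395 L

Vd = Dose / C₀ = 2120 / 5.37 = 394.8 L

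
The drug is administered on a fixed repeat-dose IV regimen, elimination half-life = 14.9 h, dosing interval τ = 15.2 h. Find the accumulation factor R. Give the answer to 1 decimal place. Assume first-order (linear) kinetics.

2.0

k = ln2 / t½ = 0.693147 / 14.9 = 0.04652 h⁻¹
e^(−kτ) = e^(−0.04652 × 15.2) = 0.4931
Accumulation ratio R = 1 / (1 − e^(−kτ)) = 1 / (1 − 0.4931) = 1.973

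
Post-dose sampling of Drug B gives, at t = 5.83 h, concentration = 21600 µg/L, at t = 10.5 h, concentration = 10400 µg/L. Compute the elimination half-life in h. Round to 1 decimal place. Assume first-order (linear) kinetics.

k = ln(C₁/C₂) / (t₂ − t₁) = ln(21600/10400) / (10.5 − 5.83)
  = 0.7309 / 4.670 = 0.1565 h⁻¹
t½ = ln2 / k = 0.693147 / 0.1565 = 4.429 h

4.4 h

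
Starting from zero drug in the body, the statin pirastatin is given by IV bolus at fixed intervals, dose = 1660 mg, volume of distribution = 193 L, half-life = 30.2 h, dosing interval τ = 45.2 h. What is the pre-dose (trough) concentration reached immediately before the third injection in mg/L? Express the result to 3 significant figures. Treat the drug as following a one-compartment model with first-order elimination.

C₀ per dose = Dose / Vd = 1660 / 193 = 8.601 mg/L
k = ln2 / t½ = 0.693147 / 30.2 = 0.02295 h⁻¹
Fraction remaining after one interval: r = e^(−kτ) = e^(−0.02295 × 45.2) = 0.3544
Before dose 3, 2 doses have been given (aged 1τ, 2τ).
C_trough = C₀ × (r + r²) = 8.601 × (0.3544 + 0.1256) = 4.128 mg/L

4.13 mg/L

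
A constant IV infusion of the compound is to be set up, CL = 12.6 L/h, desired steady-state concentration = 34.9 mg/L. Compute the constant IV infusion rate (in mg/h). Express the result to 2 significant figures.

440 mg/h

At steady state, infusion rate R₀ = Css × CL = 34.9 × 12.60 = 439.7 mg/h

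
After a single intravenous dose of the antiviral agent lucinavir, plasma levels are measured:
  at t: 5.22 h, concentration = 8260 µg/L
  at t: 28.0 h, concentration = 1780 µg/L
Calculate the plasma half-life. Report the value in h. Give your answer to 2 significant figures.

k = ln(C₁/C₂) / (t₂ − t₁) = ln(8260/1780) / (28.0 − 5.22)
  = 1.535 / 22.78 = 0.06738 h⁻¹
t½ = ln2 / k = 0.693147 / 0.06738 = 10.29 h

10 h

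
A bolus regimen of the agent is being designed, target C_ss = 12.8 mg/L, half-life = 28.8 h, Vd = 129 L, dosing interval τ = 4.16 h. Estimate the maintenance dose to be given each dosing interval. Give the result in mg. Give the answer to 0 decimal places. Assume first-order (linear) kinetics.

165 mg

k = ln2 / t½ = 0.693147 / 28.8 = 0.02407 h⁻¹
CL = k × Vd = 0.02407 × 129 = 3.105 L/h
At steady state, Dose/τ = Css × CL.
Dose = Css × CL × τ = 12.8 × 3.105 × 4.16 = 165.3 mg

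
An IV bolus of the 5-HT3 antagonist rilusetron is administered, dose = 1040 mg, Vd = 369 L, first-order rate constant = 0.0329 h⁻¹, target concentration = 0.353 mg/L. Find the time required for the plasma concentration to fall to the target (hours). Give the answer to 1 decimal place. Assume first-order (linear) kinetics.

63.1 h

C₀ = Dose / Vd = 1040 / 369 = 2.818 mg/L
t = ln(C₀ / C) / k = ln(2.818 / 0.353) / 0.03290
  = ln(7.983) / 0.03290 = 2.077 / 0.03290 = 63.13 h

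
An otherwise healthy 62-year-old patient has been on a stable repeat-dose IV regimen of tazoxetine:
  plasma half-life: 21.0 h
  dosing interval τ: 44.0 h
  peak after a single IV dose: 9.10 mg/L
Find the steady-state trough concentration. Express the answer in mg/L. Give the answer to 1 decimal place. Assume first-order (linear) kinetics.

k = ln2 / t½ = 0.693147 / 21.0 = 0.03301 h⁻¹
e^(−kτ) = e^(−0.03301 × 44.0) = 0.2340
Accumulation ratio R = 1 / (1 − e^(−kτ)) = 1 / (1 − 0.2340) = 1.305
Steady-state trough = C₀ × R × e^(−kτ) = 9.10 × 1.305 × 0.2340 = 2.779 mg/L

2.8 mg/L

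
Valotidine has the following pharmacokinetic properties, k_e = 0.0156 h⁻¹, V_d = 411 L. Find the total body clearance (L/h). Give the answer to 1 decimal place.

CL = k × Vd = 0.0156 × 411 = 6.412 L/h

6.4 L/h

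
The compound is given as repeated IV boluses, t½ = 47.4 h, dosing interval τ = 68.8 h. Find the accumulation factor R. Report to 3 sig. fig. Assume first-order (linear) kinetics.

1.58

k = ln2 / t½ = 0.693147 / 47.4 = 0.01462 h⁻¹
e^(−kτ) = e^(−0.01462 × 68.8) = 0.3657
Accumulation ratio R = 1 / (1 − e^(−kτ)) = 1 / (1 − 0.3657) = 1.577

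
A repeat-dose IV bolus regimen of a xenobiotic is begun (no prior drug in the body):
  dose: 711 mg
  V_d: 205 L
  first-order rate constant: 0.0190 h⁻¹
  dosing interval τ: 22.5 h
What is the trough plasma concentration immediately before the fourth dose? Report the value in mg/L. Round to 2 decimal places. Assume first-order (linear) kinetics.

C₀ per dose = Dose / Vd = 711 / 205 = 3.468 mg/L
Fraction remaining after one interval: r = e^(−kτ) = e^(−0.01900 × 22.5) = 0.6521
Before dose 4, 3 doses have been given (aged 1τ, 2τ, 3τ).
C_trough = C₀ × (r + r² + … + r^3) = C₀ × r(1−r^3)/(1−r)
        = 3.468 × 0.6521 × (1 − 0.2773) / (1 − 0.6521) = 4.698 mg/L

4.70 mg/L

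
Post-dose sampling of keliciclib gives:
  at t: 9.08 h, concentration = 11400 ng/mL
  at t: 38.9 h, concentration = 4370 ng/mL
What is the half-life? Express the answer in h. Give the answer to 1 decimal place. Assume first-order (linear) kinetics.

k = ln(C₁/C₂) / (t₂ − t₁) = ln(11400/4370) / (38.9 − 9.08)
  = 0.9589 / 29.82 = 0.03216 h⁻¹
t½ = ln2 / k = 0.693147 / 0.03216 = 21.55 h

21.6 h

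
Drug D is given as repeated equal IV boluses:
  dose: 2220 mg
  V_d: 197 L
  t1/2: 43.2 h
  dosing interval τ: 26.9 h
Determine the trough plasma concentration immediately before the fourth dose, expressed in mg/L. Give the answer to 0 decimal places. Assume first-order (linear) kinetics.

15 mg/L

C₀ per dose = Dose / Vd = 2220 / 197 = 11.27 mg/L
k = ln2 / t½ = 0.693147 / 43.2 = 0.01605 h⁻¹
Fraction remaining after one interval: r = e^(−kτ) = e^(−0.01605 × 26.9) = 0.6494
Before dose 4, 3 doses have been given (aged 1τ, 2τ, 3τ).
C_trough = C₀ × (r + r² + … + r^3) = C₀ × r(1−r^3)/(1−r)
        = 11.27 × 0.6494 × (1 − 0.2739) / (1 − 0.6494) = 15.16 mg/L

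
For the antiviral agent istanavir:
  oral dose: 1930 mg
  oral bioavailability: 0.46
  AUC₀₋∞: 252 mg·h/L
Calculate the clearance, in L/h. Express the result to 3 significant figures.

CL = F·Dose / AUC = 0.46 × 1930 / 252 = 3.523 L/h

3.52 L/h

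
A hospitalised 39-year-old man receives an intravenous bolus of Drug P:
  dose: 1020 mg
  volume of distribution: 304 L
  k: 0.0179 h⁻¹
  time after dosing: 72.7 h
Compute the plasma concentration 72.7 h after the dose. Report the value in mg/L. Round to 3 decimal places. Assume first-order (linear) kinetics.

C₀ = Dose / Vd = 1020 / 304 = 3.355 mg/L
C = C₀ · e^(−k·t) = 3.355 × e^(−0.01790 × 72.7)
  = 3.355 × 0.2722 = 0.9132 mg/L

0.913 mg/L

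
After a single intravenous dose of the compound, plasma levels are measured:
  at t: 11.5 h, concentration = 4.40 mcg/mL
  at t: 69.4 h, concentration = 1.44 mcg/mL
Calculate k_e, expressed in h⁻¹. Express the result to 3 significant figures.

k = ln(C₁/C₂) / (t₂ − t₁) = ln(4.40/1.44) / (69.4 − 11.5)
  = 1.117 / 57.90 = 0.01929 h⁻¹

0.0193 h⁻¹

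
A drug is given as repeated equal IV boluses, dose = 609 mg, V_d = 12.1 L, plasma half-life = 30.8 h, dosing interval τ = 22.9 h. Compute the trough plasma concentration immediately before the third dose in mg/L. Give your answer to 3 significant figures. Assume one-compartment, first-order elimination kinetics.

48.0 mg/L

C₀ per dose = Dose / Vd = 609 / 12.1 = 50.33 mg/L
k = ln2 / t½ = 0.693147 / 30.8 = 0.02250 h⁻¹
Fraction remaining after one interval: r = e^(−kτ) = e^(−0.02250 × 22.9) = 0.5974
Before dose 3, 2 doses have been given (aged 1τ, 2τ).
C_trough = C₀ × (r + r²) = 50.33 × (0.5974 + 0.3569) = 48.03 mg/L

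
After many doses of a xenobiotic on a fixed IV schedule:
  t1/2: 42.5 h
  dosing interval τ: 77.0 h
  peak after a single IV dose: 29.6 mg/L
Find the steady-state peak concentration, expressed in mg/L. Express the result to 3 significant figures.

41.4 mg/L

k = ln2 / t½ = 0.693147 / 42.5 = 0.01631 h⁻¹
e^(−kτ) = e^(−0.01631 × 77.0) = 0.2848
Accumulation ratio R = 1 / (1 − e^(−kτ)) = 1 / (1 − 0.2848) = 1.398
Steady-state peak = C₀ × R = 29.6 × 1.398 = 41.38 mg/L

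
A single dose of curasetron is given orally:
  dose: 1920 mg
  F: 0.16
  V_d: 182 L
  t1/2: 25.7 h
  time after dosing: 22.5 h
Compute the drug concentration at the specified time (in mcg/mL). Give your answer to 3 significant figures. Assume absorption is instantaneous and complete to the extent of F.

Amount reaching circulation = F × Dose = 0.16 × 1920 = 307.2 mg
C₀ = F·Dose / Vd = 307.2 / 182 = 1.688 mg/L
k = ln2 / t½ = 0.693147 / 25.7 = 0.02697 h⁻¹
C = C₀ · e^(−k·t) = 1.688 × e^(−0.02697 × 22.5)
  = 1.688 × 0.5451 = 0.9201 mg/L
(0.9201 mg/L = 0.9201 mcg/mL)

0.920 mcg/mL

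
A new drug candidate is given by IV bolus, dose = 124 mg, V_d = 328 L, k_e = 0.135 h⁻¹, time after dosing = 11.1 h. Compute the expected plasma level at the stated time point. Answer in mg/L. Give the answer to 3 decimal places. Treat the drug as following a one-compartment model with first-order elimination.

C₀ = Dose / Vd = 124.0 / 328 = 0.3780 mg/L
C = C₀ · e^(−k·t) = 0.3780 × e^(−0.1350 × 11.1)
  = 0.3780 × 0.2235 = 0.08448 mg/L

0.084 mg/L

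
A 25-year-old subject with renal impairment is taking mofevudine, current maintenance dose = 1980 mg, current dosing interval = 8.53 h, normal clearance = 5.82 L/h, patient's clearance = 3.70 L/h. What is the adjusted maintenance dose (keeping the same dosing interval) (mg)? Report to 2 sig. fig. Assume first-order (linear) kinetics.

1300 mg

To keep the same average steady-state level, dosing rate must scale with clearance.
CL ratio = 3.70 / 5.82 = 0.6357
New dose (same interval) = 1980 × 0.6357 = 1259 mg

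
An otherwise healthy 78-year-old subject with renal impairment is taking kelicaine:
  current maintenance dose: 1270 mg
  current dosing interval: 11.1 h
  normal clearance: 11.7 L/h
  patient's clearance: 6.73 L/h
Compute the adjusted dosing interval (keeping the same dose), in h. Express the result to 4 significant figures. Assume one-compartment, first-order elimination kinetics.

To keep the same average steady-state level, dosing rate must scale with clearance.
CL ratio = 6.73 / 11.7 = 0.5752
New interval (same dose) = 11.1 / 0.5752 = 19.30 h

19.30 h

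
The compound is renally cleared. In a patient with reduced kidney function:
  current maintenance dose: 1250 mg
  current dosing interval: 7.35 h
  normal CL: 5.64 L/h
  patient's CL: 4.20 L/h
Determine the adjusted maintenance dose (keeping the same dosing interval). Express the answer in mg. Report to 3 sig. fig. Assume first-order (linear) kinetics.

931 mg

To keep the same average steady-state level, dosing rate must scale with clearance.
CL ratio = 4.20 / 5.64 = 0.7447
New dose (same interval) = 1250 × 0.7447 = 930.9 mg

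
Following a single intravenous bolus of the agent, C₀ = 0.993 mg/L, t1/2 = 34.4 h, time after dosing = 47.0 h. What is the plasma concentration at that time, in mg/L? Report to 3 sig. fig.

k = ln2 / t½ = 0.693147 / 34.4 = 0.02015 h⁻¹
C = C₀ · e^(−k·t) = 0.9930 × e^(−0.02015 × 47.0)
  = 0.9930 × 0.3879 = 0.3852 mg/L

0.385 mg/L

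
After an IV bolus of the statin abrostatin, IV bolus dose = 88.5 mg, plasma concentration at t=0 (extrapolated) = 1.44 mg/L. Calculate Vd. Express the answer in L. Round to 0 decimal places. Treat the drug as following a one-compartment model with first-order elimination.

Vd = Dose / C₀ = 88.50 / 1.44 = 61.46 L

61 L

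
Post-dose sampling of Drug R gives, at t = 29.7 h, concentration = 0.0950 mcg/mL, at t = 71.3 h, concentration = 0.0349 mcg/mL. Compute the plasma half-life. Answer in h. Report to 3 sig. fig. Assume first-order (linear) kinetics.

28.8 h

k = ln(C₁/C₂) / (t₂ − t₁) = ln(0.0950/0.0349) / (71.3 − 29.7)
  = 1.001 / 41.60 = 0.02406 h⁻¹
t½ = ln2 / k = 0.693147 / 0.02406 = 28.81 h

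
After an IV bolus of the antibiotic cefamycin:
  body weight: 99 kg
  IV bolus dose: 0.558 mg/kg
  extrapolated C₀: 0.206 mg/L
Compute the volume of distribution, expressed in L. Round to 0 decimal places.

268 L

Dose = 0.558 × 99 = 55.24 mg
Vd = Dose / C₀ = 55.24 / 0.206 = 268.2 L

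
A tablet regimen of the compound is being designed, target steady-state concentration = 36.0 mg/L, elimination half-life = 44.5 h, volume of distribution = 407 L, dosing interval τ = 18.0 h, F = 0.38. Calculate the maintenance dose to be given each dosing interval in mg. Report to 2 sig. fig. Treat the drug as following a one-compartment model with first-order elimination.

11000 mg

k = ln2 / t½ = 0.693147 / 44.5 = 0.01558 h⁻¹
CL = k × Vd = 0.01558 × 407 = 6.341 L/h
At steady state, F × (Dose/τ) = Css × CL.
Dose = Css × CL × τ / F = 36.0 × 6.341 × 18.0 / 0.38 = 10810 mg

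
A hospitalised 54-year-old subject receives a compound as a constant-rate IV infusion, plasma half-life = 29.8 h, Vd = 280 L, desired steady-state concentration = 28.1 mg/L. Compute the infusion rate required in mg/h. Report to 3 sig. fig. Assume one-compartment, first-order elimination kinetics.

k = ln2 / t½ = 0.693147 / 29.8 = 0.02326 h⁻¹
CL = k × Vd = 0.02326 × 280 = 6.513 L/h
At steady state, infusion rate R₀ = Css × CL = 28.1 × 6.513 = 183.0 mg/h

183 mg/h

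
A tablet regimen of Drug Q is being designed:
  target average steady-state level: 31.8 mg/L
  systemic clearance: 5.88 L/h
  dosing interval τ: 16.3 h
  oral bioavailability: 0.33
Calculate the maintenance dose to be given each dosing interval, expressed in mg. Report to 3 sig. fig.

At steady state, F × (Dose/τ) = Css × CL.
Dose = Css × CL × τ / F = 31.8 × 5.880 × 16.3 / 0.33 = 9236 mg

9240 mg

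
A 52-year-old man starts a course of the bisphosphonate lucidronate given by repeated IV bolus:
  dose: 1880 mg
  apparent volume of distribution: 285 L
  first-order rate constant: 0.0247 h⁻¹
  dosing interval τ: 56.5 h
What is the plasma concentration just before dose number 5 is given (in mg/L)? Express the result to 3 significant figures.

2.16 mg/L

C₀ per dose = Dose / Vd = 1880 / 285 = 6.596 mg/L
Fraction remaining after one interval: r = e^(−kτ) = e^(−0.02470 × 56.5) = 0.2477
Before dose 5, 4 doses have been given (aged 1τ, 2τ, 3τ, 4τ).
C_trough = C₀ × (r + r² + … + r^4) = C₀ × r(1−r^4)/(1−r)
        = 6.596 × 0.2477 × (1 − 0.003764) / (1 − 0.2477) = 2.164 mg/L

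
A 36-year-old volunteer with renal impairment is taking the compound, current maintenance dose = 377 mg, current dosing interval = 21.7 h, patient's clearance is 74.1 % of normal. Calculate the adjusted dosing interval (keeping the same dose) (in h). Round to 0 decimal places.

29 h

To keep the same average steady-state level, dosing rate must scale with clearance.
CL ratio = 74.1 / 100 = 0.7410
New interval (same dose) = 21.7 / 0.7410 = 29.28 h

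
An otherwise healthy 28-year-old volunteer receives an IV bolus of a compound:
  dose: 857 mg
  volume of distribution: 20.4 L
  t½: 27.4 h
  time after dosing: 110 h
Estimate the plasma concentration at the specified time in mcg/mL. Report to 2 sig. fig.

C₀ = Dose / Vd = 857.0 / 20.4 = 42.01 mg/L
k = ln2 / t½ = 0.693147 / 27.4 = 0.02530 h⁻¹
C = C₀ · e^(−k·t) = 42.01 × e^(−0.02530 × 110)
  = 42.01 × 0.06185 = 2.598 mg/L
(2.598 mg/L = 2.598 mcg/mL)

2.6 mcg/mL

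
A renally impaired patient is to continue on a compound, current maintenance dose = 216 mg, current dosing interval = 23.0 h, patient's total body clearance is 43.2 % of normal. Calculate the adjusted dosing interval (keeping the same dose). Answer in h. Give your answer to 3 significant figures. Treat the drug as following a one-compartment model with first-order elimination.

53.2 h

To keep the same average steady-state level, dosing rate must scale with clearance.
CL ratio = 43.2 / 100 = 0.4320
New interval (same dose) = 23.0 / 0.4320 = 53.24 h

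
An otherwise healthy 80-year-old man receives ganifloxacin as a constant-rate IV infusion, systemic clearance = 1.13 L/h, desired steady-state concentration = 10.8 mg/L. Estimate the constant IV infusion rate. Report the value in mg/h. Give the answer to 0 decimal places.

12 mg/h

At steady state, infusion rate R₀ = Css × CL = 10.8 × 1.130 = 12.20 mg/h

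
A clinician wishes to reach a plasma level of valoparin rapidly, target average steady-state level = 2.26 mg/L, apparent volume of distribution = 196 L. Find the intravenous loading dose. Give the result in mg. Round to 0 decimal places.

LD = Css × Vd = 2.26 × 196 = 443.0 mg

443 mg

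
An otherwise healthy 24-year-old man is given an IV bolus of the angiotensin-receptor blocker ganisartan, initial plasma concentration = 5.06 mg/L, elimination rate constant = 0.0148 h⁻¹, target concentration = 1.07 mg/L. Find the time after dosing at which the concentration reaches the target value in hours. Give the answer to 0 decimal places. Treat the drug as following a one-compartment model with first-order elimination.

t = ln(C₀ / C) / k = ln(5.060 / 1.07) / 0.01480
  = ln(4.729) / 0.01480 = 1.554 / 0.01480 = 105.0 h

105 h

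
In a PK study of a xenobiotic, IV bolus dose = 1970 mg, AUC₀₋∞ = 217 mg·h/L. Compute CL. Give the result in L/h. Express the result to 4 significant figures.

9.078 L/h

CL = Dose / AUC = 1970 / 217 = 9.078 L/h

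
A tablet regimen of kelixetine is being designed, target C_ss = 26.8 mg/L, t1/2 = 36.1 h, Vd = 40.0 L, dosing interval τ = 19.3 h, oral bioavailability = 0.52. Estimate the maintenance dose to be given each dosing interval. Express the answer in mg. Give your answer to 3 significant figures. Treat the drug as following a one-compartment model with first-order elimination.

k = ln2 / t½ = 0.693147 / 36.1 = 0.01920 h⁻¹
CL = k × Vd = 0.01920 × 40.0 = 0.7680 L/h
At steady state, F × (Dose/τ) = Css × CL.
Dose = Css × CL × τ / F = 26.8 × 0.7680 × 19.3 / 0.52 = 763.9 mg

764 mg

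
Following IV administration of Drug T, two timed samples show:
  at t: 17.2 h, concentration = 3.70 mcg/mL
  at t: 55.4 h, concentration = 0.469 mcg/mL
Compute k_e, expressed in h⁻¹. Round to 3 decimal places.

0.054 h⁻¹

k = ln(C₁/C₂) / (t₂ − t₁) = ln(3.70/0.469) / (55.4 − 17.2)
  = 2.065 / 38.20 = 0.05406 h⁻¹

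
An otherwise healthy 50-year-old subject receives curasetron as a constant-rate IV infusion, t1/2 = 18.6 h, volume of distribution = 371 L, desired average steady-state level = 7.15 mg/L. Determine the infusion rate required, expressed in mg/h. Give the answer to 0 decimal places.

99 mg/h

k = ln2 / t½ = 0.693147 / 18.6 = 0.03727 h⁻¹
CL = k × Vd = 0.03727 × 371 = 13.83 L/h
At steady state, infusion rate R₀ = Css × CL = 7.15 × 13.83 = 98.88 mg/h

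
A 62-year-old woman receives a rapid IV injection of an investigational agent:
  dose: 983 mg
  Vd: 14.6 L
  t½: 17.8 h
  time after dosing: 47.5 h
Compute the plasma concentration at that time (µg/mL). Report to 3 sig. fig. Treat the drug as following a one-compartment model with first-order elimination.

C₀ = Dose / Vd = 983.0 / 14.6 = 67.33 mg/L
k = ln2 / t½ = 0.693147 / 17.8 = 0.03894 h⁻¹
C = C₀ · e^(−k·t) = 67.33 × e^(−0.03894 × 47.5)
  = 67.33 × 0.1573 = 10.59 mg/L
(10.59 mg/L = 10.59 µg/mL)

10.6 µg/mL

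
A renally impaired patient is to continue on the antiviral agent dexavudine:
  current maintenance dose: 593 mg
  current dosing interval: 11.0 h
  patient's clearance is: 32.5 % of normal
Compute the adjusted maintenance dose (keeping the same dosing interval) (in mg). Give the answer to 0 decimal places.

193 mg

To keep the same average steady-state level, dosing rate must scale with clearance.
CL ratio = 32.5 / 100 = 0.3250
New dose (same interval) = 593 × 0.3250 = 192.7 mg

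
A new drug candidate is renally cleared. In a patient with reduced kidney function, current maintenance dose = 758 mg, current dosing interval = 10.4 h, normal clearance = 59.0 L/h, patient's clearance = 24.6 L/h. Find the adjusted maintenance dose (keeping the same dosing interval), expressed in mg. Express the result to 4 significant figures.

316.0 mg

To keep the same average steady-state level, dosing rate must scale with clearance.
CL ratio = 24.6 / 59.0 = 0.4169
New dose (same interval) = 758 × 0.4169 = 316.0 mg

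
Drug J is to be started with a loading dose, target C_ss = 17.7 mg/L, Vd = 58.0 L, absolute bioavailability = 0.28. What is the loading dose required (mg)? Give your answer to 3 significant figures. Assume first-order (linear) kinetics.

LD = Css × Vd / F = 17.7 × 58.0 / 0.28 = 3666 mg

3670 mg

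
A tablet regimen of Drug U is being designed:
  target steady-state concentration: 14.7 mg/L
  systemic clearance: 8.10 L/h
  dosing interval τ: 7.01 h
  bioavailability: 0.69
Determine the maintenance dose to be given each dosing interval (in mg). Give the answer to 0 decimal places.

At steady state, F × (Dose/τ) = Css × CL.
Dose = Css × CL × τ / F = 14.7 × 8.100 × 7.01 / 0.69 = 1210 mg

1210 mg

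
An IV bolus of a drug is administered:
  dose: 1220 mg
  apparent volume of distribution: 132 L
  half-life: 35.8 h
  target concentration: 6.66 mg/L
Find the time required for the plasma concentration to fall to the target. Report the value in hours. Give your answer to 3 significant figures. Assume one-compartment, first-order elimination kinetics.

16.9 h

C₀ = Dose / Vd = 1220 / 132 = 9.242 mg/L
k = ln2 / t½ = 0.693147 / 35.8 = 0.01936 h⁻¹
t = ln(C₀ / C) / k = ln(9.242 / 6.66) / 0.01936
  = ln(1.388) / 0.01936 = 0.3279 / 0.01936 = 16.94 h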